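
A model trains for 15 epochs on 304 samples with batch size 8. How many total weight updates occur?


Iterations per epoch = 304 / 8 = 38
Total updates = iterations_per_epoch * epochs
= 38 * 15
= 570

570


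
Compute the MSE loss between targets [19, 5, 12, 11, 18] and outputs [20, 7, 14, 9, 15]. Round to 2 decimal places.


Differences: [-1, -2, -2, 2, 3]
Squared errors: [1, 4, 4, 4, 9]
Sum of squared errors = 22
MSE = 22 / 5 = 4.40

4.40


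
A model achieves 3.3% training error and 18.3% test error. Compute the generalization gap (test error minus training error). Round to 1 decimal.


Generalization gap = test_error - train_error
= 18.3 - 3.3
= 15.0%
A large gap suggests overfitting.

15.0


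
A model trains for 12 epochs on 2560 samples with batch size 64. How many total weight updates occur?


Iterations per epoch = 2560 / 64 = 40
Total updates = iterations_per_epoch * epochs
= 40 * 12
= 480

480


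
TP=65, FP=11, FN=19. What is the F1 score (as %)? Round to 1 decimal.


Precision = TP / (TP + FP) = 65 / 76 = 0.8553
Recall = TP / (TP + FN) = 65 / 84 = 0.7738
F1 = 2 * P * R / (P + R)
= 2 * 0.8553 * 0.7738 / (0.8553 + 0.7738)
= 1.3236 / 1.6291
= 0.8125
As percentage: 81.3%

81.3


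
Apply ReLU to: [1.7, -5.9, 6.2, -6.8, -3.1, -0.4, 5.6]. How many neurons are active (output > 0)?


ReLU(x) = max(0, x) for each element:
ReLU(1.7) = 1.7
ReLU(-5.9) = 0
ReLU(6.2) = 6.2
ReLU(-6.8) = 0
ReLU(-3.1) = 0
ReLU(-0.4) = 0
ReLU(5.6) = 5.6
Active neurons (>0): 3

3


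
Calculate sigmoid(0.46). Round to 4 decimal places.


sigmoid(z) = 1 / (1 + exp(-z))
exp(-(0.46)) = exp(-0.46) = 0.6313
1 + 0.6313 = 1.6313
1 / 1.6313 = 0.6130

0.6130


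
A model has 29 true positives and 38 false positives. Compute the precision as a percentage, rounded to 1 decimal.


Precision = TP / (TP + FP) * 100
= 29 / (29 + 38)
= 29 / 67
= 0.4328
= 43.3%

43.3


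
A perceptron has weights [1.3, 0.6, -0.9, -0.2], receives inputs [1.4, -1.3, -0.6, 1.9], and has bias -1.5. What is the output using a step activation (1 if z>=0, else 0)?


z = w . x + b
= 1.3*1.4 + 0.6*-1.3 + -0.9*-0.6 + -0.2*1.9 + -1.5
= 1.82 + -0.78 + 0.54 + -0.38 + -1.5
= 1.2 + -1.5
= -0.3
Since z = -0.3 < 0, output = 0

0


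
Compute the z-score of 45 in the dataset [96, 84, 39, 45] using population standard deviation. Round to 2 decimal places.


Mean = (96 + 84 + 39 + 45) / 4 = 66.0
Variance = sum((x_i - mean)^2) / n = 598.5
Std = sqrt(598.5) = 24.4643
Z = (x - mean) / std
= (45 - 66.0) / 24.4643
= -21.0 / 24.4643
= -0.86

-0.86


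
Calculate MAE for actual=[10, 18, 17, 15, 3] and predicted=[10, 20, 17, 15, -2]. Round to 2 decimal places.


Absolute errors: [0, 2, 0, 0, 5]
Sum of absolute errors = 7
MAE = 7 / 5 = 1.40

1.40


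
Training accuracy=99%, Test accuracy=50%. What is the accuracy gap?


Gap = train_accuracy - test_accuracy
= 99 - 50
= 49%
This large gap strongly indicates overfitting.

49


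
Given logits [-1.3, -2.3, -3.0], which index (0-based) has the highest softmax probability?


Softmax is a monotonic transformation, so it preserves the argmax.
We need to find the index of the maximum logit.
Index 0: -1.3
Index 1: -2.3
Index 2: -3.0
Maximum logit = -1.3 at index 0

0


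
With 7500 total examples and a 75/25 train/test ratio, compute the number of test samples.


Train samples = 7500 * 75% = 5625
Test samples = 7500 - 5625
= 1875

1875


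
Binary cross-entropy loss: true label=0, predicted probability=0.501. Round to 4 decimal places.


For y=0: Loss = -log(1-p)
= -log(1 - 0.501)
= -log(0.499)
= -(-0.6951)
= 0.6951

0.6951


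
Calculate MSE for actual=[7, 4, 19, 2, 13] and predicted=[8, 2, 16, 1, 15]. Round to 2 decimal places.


Differences: [-1, 2, 3, 1, -2]
Squared errors: [1, 4, 9, 1, 4]
Sum of squared errors = 19
MSE = 19 / 5 = 3.80

3.80


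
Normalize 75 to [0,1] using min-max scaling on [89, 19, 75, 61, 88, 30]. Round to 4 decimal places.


Min = 19, Max = 89
Range = 89 - 19 = 70
Scaled = (x - min) / (max - min)
= (75 - 19) / 70
= 56 / 70
= 0.8000

0.8000


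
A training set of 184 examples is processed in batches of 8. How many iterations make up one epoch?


Iterations per epoch = dataset_size / batch_size
= 184 / 8
= 23

23


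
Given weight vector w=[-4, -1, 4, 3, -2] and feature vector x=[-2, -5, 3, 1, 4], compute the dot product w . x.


Element-wise products:
-4 * -2 = 8
-1 * -5 = 5
4 * 3 = 12
3 * 1 = 3
-2 * 4 = -8
Sum = 8 + 5 + 12 + 3 + -8
= 20

20


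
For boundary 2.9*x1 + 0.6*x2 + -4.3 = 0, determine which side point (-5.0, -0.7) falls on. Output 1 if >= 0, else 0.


Compute 2.9 * -5.0 + 0.6 * -0.7 + -4.3
= -14.5 + -0.42 + -4.3
= -19.22
Since -19.22 < 0, the point is on the negative side.

0


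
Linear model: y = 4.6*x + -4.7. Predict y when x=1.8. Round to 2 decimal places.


y = 4.6 * 1.8 + (-4.7)
= 8.28 + (-4.7)
= 3.58

3.58


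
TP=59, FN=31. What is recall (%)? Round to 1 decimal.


Recall = TP / (TP + FN) * 100
= 59 / (59 + 31)
= 59 / 90
= 0.6556
= 65.6%

65.6


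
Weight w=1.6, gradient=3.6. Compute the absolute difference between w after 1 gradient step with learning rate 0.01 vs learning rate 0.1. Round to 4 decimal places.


With lr=0.01: w_new = 1.6 - 0.01 * 3.6 = 1.564
With lr=0.1: w_new = 1.6 - 0.1 * 3.6 = 1.24
Absolute difference = |1.564 - 1.24|
= 0.3240

0.3240


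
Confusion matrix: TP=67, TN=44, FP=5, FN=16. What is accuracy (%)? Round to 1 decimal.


Accuracy = (TP + TN) / (TP + TN + FP + FN) * 100
= (67 + 44) / (67 + 44 + 5 + 16)
= 111 / 132
= 0.8409
= 84.1%

84.1


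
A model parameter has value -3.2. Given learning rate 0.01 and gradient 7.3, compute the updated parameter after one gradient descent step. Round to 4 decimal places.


w_new = w_old - lr * gradient
= -3.2 - 0.01 * 7.3
= -3.2 - (0.073)
= -3.2730

-3.2730


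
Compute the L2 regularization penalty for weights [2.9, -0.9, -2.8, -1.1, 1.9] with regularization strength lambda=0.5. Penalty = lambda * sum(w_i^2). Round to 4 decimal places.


Squaring each weight:
2.9^2 = 8.41
(-0.9)^2 = 0.81
(-2.8)^2 = 7.84
(-1.1)^2 = 1.21
1.9^2 = 3.61
Sum of squares = 21.88
Penalty = 0.5 * 21.88 = 10.9400

10.9400


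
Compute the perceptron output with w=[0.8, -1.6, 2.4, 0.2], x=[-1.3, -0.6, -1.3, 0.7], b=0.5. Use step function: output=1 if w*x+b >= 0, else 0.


z = w . x + b
= 0.8*-1.3 + -1.6*-0.6 + 2.4*-1.3 + 0.2*0.7 + 0.5
= -1.04 + 0.96 + -3.12 + 0.14 + 0.5
= -3.06 + 0.5
= -2.56
Since z = -2.56 < 0, output = 0

0


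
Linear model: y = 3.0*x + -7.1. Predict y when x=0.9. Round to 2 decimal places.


y = 3.0 * 0.9 + (-7.1)
= 2.7 + (-7.1)
= -4.40

-4.40


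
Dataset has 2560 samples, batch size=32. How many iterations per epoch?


Iterations per epoch = dataset_size / batch_size
= 2560 / 32
= 80

80


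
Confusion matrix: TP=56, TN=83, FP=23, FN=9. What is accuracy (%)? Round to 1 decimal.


Accuracy = (TP + TN) / (TP + TN + FP + FN) * 100
= (56 + 83) / (56 + 83 + 23 + 9)
= 139 / 171
= 0.8129
= 81.3%

81.3


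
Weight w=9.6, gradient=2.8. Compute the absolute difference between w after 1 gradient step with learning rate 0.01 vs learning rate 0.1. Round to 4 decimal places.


With lr=0.01: w_new = 9.6 - 0.01 * 2.8 = 9.572
With lr=0.1: w_new = 9.6 - 0.1 * 2.8 = 9.32
Absolute difference = |9.572 - 9.32|
= 0.2520

0.2520


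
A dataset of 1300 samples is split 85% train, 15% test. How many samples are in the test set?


Train samples = 1300 * 85% = 1105
Test samples = 1300 - 1105
= 195

195


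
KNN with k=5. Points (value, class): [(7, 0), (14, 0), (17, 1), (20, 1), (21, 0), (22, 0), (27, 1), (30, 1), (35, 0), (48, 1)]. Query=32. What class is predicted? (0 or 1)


Distances from query 32:
Point 30 (class 1): distance = 2
Point 35 (class 0): distance = 3
Point 27 (class 1): distance = 5
Point 22 (class 0): distance = 10
Point 21 (class 0): distance = 11
K=5 nearest neighbors: classes = [1, 0, 1, 0, 0]
Votes for class 1: 2 / 5
Majority vote => class 0

0


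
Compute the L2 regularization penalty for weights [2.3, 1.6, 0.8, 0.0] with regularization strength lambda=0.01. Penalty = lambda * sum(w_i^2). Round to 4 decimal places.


Squaring each weight:
2.3^2 = 5.29
1.6^2 = 2.56
0.8^2 = 0.64
0.0^2 = 0.0
Sum of squares = 8.49
Penalty = 0.01 * 8.49 = 0.0849

0.0849


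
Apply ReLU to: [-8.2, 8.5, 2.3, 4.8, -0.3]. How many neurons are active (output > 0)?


ReLU(x) = max(0, x) for each element:
ReLU(-8.2) = 0
ReLU(8.5) = 8.5
ReLU(2.3) = 2.3
ReLU(4.8) = 4.8
ReLU(-0.3) = 0
Active neurons (>0): 3

3


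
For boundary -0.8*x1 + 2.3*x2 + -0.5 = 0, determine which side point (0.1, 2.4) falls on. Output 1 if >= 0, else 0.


Compute -0.8 * 0.1 + 2.3 * 2.4 + -0.5
= -0.08 + 5.52 + -0.5
= 4.94
Since 4.94 >= 0, the point is on the positive side.

1


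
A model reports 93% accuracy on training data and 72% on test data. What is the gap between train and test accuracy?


Gap = train_accuracy - test_accuracy
= 93 - 72
= 21%
This large gap strongly indicates overfitting.

21


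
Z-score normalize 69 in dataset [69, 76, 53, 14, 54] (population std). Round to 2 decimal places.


Mean = (69 + 76 + 53 + 14 + 54) / 5 = 53.2
Variance = sum((x_i - mean)^2) / n = 461.36
Std = sqrt(461.36) = 21.4793
Z = (x - mean) / std
= (69 - 53.2) / 21.4793
= 15.8 / 21.4793
= 0.74

0.74


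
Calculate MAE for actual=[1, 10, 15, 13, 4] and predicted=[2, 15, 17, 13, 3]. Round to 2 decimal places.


Absolute errors: [1, 5, 2, 0, 1]
Sum of absolute errors = 9
MAE = 9 / 5 = 1.80

1.80


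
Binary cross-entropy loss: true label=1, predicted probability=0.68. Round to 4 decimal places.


For y=1: Loss = -log(p)
= -log(0.68)
= -(-0.3857)
= 0.3857

0.3857


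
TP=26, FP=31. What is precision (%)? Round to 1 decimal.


Precision = TP / (TP + FP) * 100
= 26 / (26 + 31)
= 26 / 57
= 0.4561
= 45.6%

45.6


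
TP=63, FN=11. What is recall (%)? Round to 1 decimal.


Recall = TP / (TP + FN) * 100
= 63 / (63 + 11)
= 63 / 74
= 0.8514
= 85.1%

85.1


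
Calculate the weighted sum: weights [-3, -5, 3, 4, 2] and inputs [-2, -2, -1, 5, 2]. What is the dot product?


Element-wise products:
-3 * -2 = 6
-5 * -2 = 10
3 * -1 = -3
4 * 5 = 20
2 * 2 = 4
Sum = 6 + 10 + -3 + 20 + 4
= 37

37


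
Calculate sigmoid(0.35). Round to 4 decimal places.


sigmoid(z) = 1 / (1 + exp(-z))
exp(-(0.35)) = exp(-0.35) = 0.7047
1 + 0.7047 = 1.7047
1 / 1.7047 = 0.5866

0.5866


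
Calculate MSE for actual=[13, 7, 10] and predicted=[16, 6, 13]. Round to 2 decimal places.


Differences: [-3, 1, -3]
Squared errors: [9, 1, 9]
Sum of squared errors = 19
MSE = 19 / 3 = 6.33

6.33


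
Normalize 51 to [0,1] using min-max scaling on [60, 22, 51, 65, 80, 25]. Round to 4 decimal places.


Min = 22, Max = 80
Range = 80 - 22 = 58
Scaled = (x - min) / (max - min)
= (51 - 22) / 58
= 29 / 58
= 0.5000

0.5000


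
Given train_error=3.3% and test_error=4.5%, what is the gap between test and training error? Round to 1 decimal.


Generalization gap = test_error - train_error
= 4.5 - 3.3
= 1.2%
A small gap suggests good generalization.

1.2


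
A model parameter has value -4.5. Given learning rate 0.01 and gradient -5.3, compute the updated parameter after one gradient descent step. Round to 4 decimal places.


w_new = w_old - lr * gradient
= -4.5 - 0.01 * -5.3
= -4.5 - (-0.053)
= -4.4470

-4.4470


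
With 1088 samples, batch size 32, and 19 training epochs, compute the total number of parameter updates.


Iterations per epoch = 1088 / 32 = 34
Total updates = iterations_per_epoch * epochs
= 34 * 19
= 646

646


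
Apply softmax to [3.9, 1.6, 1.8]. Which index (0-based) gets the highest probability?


Softmax is a monotonic transformation, so it preserves the argmax.
We need to find the index of the maximum logit.
Index 0: 3.9
Index 1: 1.6
Index 2: 1.8
Maximum logit = 3.9 at index 0

0


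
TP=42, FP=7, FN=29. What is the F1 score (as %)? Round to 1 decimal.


Precision = TP / (TP + FP) = 42 / 49 = 0.8571
Recall = TP / (TP + FN) = 42 / 71 = 0.5915
F1 = 2 * P * R / (P + R)
= 2 * 0.8571 * 0.5915 / (0.8571 + 0.5915)
= 1.0141 / 1.4487
= 0.7
As percentage: 70.0%

70.0


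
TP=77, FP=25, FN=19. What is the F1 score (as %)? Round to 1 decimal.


Precision = TP / (TP + FP) = 77 / 102 = 0.7549
Recall = TP / (TP + FN) = 77 / 96 = 0.8021
F1 = 2 * P * R / (P + R)
= 2 * 0.7549 * 0.8021 / (0.7549 + 0.8021)
= 1.211 / 1.557
= 0.7778
As percentage: 77.8%

77.8


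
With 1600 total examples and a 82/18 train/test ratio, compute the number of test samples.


Train samples = 1600 * 82% = 1312
Test samples = 1600 - 1312
= 288

288


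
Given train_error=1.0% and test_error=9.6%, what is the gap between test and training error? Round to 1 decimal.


Generalization gap = test_error - train_error
= 9.6 - 1.0
= 8.6%
A moderate gap.

8.6


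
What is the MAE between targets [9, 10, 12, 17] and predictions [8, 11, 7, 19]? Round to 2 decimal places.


Absolute errors: [1, 1, 5, 2]
Sum of absolute errors = 9
MAE = 9 / 4 = 2.25

2.25


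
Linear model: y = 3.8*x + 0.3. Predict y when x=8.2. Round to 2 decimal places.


y = 3.8 * 8.2 + (0.3)
= 31.16 + (0.3)
= 31.46

31.46


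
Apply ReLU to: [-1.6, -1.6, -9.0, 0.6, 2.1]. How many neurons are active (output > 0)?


ReLU(x) = max(0, x) for each element:
ReLU(-1.6) = 0
ReLU(-1.6) = 0
ReLU(-9.0) = 0
ReLU(0.6) = 0.6
ReLU(2.1) = 2.1
Active neurons (>0): 2

2


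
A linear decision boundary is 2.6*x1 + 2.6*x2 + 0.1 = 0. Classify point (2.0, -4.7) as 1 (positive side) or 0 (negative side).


Compute 2.6 * 2.0 + 2.6 * -4.7 + 0.1
= 5.2 + -12.22 + 0.1
= -6.92
Since -6.92 < 0, the point is on the negative side.

0


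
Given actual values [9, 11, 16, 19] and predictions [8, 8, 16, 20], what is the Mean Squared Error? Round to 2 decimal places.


Differences: [1, 3, 0, -1]
Squared errors: [1, 9, 0, 1]
Sum of squared errors = 11
MSE = 11 / 4 = 2.75

2.75


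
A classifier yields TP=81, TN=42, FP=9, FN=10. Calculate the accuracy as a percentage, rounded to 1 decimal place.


Accuracy = (TP + TN) / (TP + TN + FP + FN) * 100
= (81 + 42) / (81 + 42 + 9 + 10)
= 123 / 142
= 0.8662
= 86.6%

86.6


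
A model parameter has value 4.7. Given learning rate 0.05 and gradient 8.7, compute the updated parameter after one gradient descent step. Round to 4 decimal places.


w_new = w_old - lr * gradient
= 4.7 - 0.05 * 8.7
= 4.7 - (0.435)
= 4.2650

4.2650


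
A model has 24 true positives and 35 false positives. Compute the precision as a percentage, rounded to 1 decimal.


Precision = TP / (TP + FP) * 100
= 24 / (24 + 35)
= 24 / 59
= 0.4068
= 40.7%

40.7


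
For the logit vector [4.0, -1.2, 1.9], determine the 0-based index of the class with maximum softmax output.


Softmax is a monotonic transformation, so it preserves the argmax.
We need to find the index of the maximum logit.
Index 0: 4.0
Index 1: -1.2
Index 2: 1.9
Maximum logit = 4.0 at index 0

0


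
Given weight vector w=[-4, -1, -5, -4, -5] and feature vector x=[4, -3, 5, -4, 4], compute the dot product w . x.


Element-wise products:
-4 * 4 = -16
-1 * -3 = 3
-5 * 5 = -25
-4 * -4 = 16
-5 * 4 = -20
Sum = -16 + 3 + -25 + 16 + -20
= -42

-42


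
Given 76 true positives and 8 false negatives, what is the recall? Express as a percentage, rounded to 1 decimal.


Recall = TP / (TP + FN) * 100
= 76 / (76 + 8)
= 76 / 84
= 0.9048
= 90.5%

90.5


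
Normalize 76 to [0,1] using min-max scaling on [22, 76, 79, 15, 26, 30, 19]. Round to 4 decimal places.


Min = 15, Max = 79
Range = 79 - 15 = 64
Scaled = (x - min) / (max - min)
= (76 - 15) / 64
= 61 / 64
= 0.9531

0.9531


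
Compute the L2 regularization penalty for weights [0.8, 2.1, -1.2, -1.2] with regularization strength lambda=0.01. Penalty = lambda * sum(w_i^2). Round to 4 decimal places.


Squaring each weight:
0.8^2 = 0.64
2.1^2 = 4.41
(-1.2)^2 = 1.44
(-1.2)^2 = 1.44
Sum of squares = 7.93
Penalty = 0.01 * 7.93 = 0.0793

0.0793


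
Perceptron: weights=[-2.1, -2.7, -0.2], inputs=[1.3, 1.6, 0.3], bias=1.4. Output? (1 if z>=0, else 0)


z = w . x + b
= -2.1*1.3 + -2.7*1.6 + -0.2*0.3 + 1.4
= -2.73 + -4.32 + -0.06 + 1.4
= -7.11 + 1.4
= -5.71
Since z = -5.71 < 0, output = 0

0


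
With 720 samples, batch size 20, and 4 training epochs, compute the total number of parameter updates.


Iterations per epoch = 720 / 20 = 36
Total updates = iterations_per_epoch * epochs
= 36 * 4
= 144

144


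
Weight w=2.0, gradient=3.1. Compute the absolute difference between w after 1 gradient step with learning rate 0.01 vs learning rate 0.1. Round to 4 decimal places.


With lr=0.01: w_new = 2.0 - 0.01 * 3.1 = 1.969
With lr=0.1: w_new = 2.0 - 0.1 * 3.1 = 1.69
Absolute difference = |1.969 - 1.69|
= 0.2790

0.2790


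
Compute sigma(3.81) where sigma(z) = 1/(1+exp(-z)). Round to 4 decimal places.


sigmoid(z) = 1 / (1 + exp(-z))
exp(-(3.81)) = exp(-3.81) = 0.0221
1 + 0.0221 = 1.0221
1 / 1.0221 = 0.9783

0.9783


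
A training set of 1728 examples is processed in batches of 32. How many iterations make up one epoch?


Iterations per epoch = dataset_size / batch_size
= 1728 / 32
= 54

54


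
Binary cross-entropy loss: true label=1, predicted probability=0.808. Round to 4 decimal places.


For y=1: Loss = -log(p)
= -log(0.808)
= -(-0.2132)
= 0.2132

0.2132


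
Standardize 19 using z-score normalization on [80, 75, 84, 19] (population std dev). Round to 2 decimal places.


Mean = (80 + 75 + 84 + 19) / 4 = 64.5
Variance = sum((x_i - mean)^2) / n = 700.25
Std = sqrt(700.25) = 26.4622
Z = (x - mean) / std
= (19 - 64.5) / 26.4622
= -45.5 / 26.4622
= -1.72

-1.72


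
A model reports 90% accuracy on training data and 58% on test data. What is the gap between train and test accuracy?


Gap = train_accuracy - test_accuracy
= 90 - 58
= 32%
This large gap strongly indicates overfitting.

32


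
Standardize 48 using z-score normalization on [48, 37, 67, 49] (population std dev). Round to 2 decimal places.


Mean = (48 + 37 + 67 + 49) / 4 = 50.25
Variance = sum((x_i - mean)^2) / n = 115.6875
Std = sqrt(115.6875) = 10.7558
Z = (x - mean) / std
= (48 - 50.25) / 10.7558
= -2.25 / 10.7558
= -0.21

-0.21


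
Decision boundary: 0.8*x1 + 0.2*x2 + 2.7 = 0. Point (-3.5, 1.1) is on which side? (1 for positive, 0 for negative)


Compute 0.8 * -3.5 + 0.2 * 1.1 + 2.7
= -2.8 + 0.22 + 2.7
= 0.12
Since 0.12 >= 0, the point is on the positive side.

1


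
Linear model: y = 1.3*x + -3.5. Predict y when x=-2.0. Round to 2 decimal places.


y = 1.3 * -2.0 + (-3.5)
= -2.6 + (-3.5)
= -6.10

-6.10


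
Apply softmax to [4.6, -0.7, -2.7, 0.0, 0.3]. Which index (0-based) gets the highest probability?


Softmax is a monotonic transformation, so it preserves the argmax.
We need to find the index of the maximum logit.
Index 0: 4.6
Index 1: -0.7
Index 2: -2.7
Index 3: 0.0
Index 4: 0.3
Maximum logit = 4.6 at index 0

0


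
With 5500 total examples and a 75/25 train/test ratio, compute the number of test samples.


Train samples = 5500 * 75% = 4125
Test samples = 5500 - 4125
= 1375

1375


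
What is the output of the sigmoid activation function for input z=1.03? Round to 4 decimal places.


sigmoid(z) = 1 / (1 + exp(-z))
exp(-(1.03)) = exp(-1.03) = 0.357
1 + 0.357 = 1.357
1 / 1.357 = 0.7369

0.7369


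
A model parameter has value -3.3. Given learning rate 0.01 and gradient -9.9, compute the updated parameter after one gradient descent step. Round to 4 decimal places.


w_new = w_old - lr * gradient
= -3.3 - 0.01 * -9.9
= -3.3 - (-0.099)
= -3.2010

-3.2010


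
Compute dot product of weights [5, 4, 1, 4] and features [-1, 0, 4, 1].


Element-wise products:
5 * -1 = -5
4 * 0 = 0
1 * 4 = 4
4 * 1 = 4
Sum = -5 + 0 + 4 + 4
= 3

3


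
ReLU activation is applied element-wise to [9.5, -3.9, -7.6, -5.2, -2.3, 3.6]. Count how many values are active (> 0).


ReLU(x) = max(0, x) for each element:
ReLU(9.5) = 9.5
ReLU(-3.9) = 0
ReLU(-7.6) = 0
ReLU(-5.2) = 0
ReLU(-2.3) = 0
ReLU(3.6) = 3.6
Active neurons (>0): 2

2


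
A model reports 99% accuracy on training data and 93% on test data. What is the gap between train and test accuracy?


Gap = train_accuracy - test_accuracy
= 99 - 93
= 6%
This moderate gap may indicate mild overfitting.

6


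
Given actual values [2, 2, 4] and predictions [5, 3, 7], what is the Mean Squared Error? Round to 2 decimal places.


Differences: [-3, -1, -3]
Squared errors: [9, 1, 9]
Sum of squared errors = 19
MSE = 19 / 3 = 6.33

6.33


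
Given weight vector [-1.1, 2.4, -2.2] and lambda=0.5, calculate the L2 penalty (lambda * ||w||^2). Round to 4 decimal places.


Squaring each weight:
(-1.1)^2 = 1.21
2.4^2 = 5.76
(-2.2)^2 = 4.84
Sum of squares = 11.81
Penalty = 0.5 * 11.81 = 5.9050

5.9050


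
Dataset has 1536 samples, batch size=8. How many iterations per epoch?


Iterations per epoch = dataset_size / batch_size
= 1536 / 8
= 192

192


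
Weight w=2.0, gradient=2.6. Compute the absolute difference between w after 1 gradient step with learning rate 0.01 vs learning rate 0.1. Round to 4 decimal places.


With lr=0.01: w_new = 2.0 - 0.01 * 2.6 = 1.974
With lr=0.1: w_new = 2.0 - 0.1 * 2.6 = 1.74
Absolute difference = |1.974 - 1.74|
= 0.2340

0.2340


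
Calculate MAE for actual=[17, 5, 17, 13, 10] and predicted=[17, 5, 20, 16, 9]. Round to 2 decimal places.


Absolute errors: [0, 0, 3, 3, 1]
Sum of absolute errors = 7
MAE = 7 / 5 = 1.40

1.40


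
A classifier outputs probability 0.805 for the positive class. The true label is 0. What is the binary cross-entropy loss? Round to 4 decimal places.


For y=0: Loss = -log(1-p)
= -log(1 - 0.805)
= -log(0.195)
= -(-1.6348)
= 1.6348

1.6348


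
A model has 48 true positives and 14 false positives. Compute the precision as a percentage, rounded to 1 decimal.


Precision = TP / (TP + FP) * 100
= 48 / (48 + 14)
= 48 / 62
= 0.7742
= 77.4%

77.4


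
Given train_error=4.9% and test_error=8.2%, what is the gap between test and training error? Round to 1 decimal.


Generalization gap = test_error - train_error
= 8.2 - 4.9
= 3.3%
A moderate gap.

3.3


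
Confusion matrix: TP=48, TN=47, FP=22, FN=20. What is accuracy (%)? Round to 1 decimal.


Accuracy = (TP + TN) / (TP + TN + FP + FN) * 100
= (48 + 47) / (48 + 47 + 22 + 20)
= 95 / 137
= 0.6934
= 69.3%

69.3


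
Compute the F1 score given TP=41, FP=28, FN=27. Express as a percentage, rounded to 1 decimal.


Precision = TP / (TP + FP) = 41 / 69 = 0.5942
Recall = TP / (TP + FN) = 41 / 68 = 0.6029
F1 = 2 * P * R / (P + R)
= 2 * 0.5942 * 0.6029 / (0.5942 + 0.6029)
= 0.7165 / 1.1971
= 0.5985
As percentage: 59.9%

59.9


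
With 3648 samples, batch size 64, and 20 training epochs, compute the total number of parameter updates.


Iterations per epoch = 3648 / 64 = 57
Total updates = iterations_per_epoch * epochs
= 57 * 20
= 1140

1140


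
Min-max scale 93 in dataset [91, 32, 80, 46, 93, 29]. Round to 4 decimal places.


Min = 29, Max = 93
Range = 93 - 29 = 64
Scaled = (x - min) / (max - min)
= (93 - 29) / 64
= 64 / 64
= 1.0000

1.0000


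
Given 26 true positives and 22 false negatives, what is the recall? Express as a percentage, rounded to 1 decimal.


Recall = TP / (TP + FN) * 100
= 26 / (26 + 22)
= 26 / 48
= 0.5417
= 54.2%

54.2


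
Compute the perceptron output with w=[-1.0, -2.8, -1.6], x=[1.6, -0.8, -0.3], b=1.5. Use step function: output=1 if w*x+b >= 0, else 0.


z = w . x + b
= -1.0*1.6 + -2.8*-0.8 + -1.6*-0.3 + 1.5
= -1.6 + 2.24 + 0.48 + 1.5
= 1.12 + 1.5
= 2.62
Since z = 2.62 >= 0, output = 1

1


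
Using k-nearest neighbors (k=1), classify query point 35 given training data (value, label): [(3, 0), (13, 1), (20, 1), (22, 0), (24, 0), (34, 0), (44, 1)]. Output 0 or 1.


Distances from query 35:
Point 34 (class 0): distance = 1
K=1 nearest neighbors: classes = [0]
Votes for class 1: 0 / 1
Majority vote => class 0

0


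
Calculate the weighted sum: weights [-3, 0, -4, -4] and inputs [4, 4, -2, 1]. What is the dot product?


Element-wise products:
-3 * 4 = -12
0 * 4 = 0
-4 * -2 = 8
-4 * 1 = -4
Sum = -12 + 0 + 8 + -4
= -8

-8


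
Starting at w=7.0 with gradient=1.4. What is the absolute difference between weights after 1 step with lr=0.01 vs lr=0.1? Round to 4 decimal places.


With lr=0.01: w_new = 7.0 - 0.01 * 1.4 = 6.986
With lr=0.1: w_new = 7.0 - 0.1 * 1.4 = 6.86
Absolute difference = |6.986 - 6.86|
= 0.1260

0.1260


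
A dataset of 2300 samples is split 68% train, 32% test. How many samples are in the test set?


Train samples = 2300 * 68% = 1564
Test samples = 2300 - 1564
= 736

736


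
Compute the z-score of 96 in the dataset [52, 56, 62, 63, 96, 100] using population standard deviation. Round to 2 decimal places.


Mean = (52 + 56 + 62 + 63 + 96 + 100) / 6 = 71.5
Variance = sum((x_i - mean)^2) / n = 365.9167
Std = sqrt(365.9167) = 19.1289
Z = (x - mean) / std
= (96 - 71.5) / 19.1289
= 24.5 / 19.1289
= 1.28

1.28


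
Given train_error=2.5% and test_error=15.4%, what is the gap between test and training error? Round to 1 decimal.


Generalization gap = test_error - train_error
= 15.4 - 2.5
= 12.9%
A large gap suggests overfitting.

12.9


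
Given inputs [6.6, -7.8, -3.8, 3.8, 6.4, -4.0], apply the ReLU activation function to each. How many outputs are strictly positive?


ReLU(x) = max(0, x) for each element:
ReLU(6.6) = 6.6
ReLU(-7.8) = 0
ReLU(-3.8) = 0
ReLU(3.8) = 3.8
ReLU(6.4) = 6.4
ReLU(-4.0) = 0
Active neurons (>0): 3

3


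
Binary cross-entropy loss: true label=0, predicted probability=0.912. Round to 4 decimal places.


For y=0: Loss = -log(1-p)
= -log(1 - 0.912)
= -log(0.088)
= -(-2.4304)
= 2.4304

2.4304


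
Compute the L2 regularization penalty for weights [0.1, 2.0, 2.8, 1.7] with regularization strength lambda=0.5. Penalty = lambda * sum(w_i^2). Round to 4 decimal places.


Squaring each weight:
0.1^2 = 0.01
2.0^2 = 4.0
2.8^2 = 7.84
1.7^2 = 2.89
Sum of squares = 14.74
Penalty = 0.5 * 14.74 = 7.3700

7.3700


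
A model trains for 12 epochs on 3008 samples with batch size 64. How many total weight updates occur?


Iterations per epoch = 3008 / 64 = 47
Total updates = iterations_per_epoch * epochs
= 47 * 12
= 564

564


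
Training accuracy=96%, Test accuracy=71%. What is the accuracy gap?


Gap = train_accuracy - test_accuracy
= 96 - 71
= 25%
This large gap strongly indicates overfitting.

25


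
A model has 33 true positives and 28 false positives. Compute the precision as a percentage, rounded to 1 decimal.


Precision = TP / (TP + FP) * 100
= 33 / (33 + 28)
= 33 / 61
= 0.541
= 54.1%

54.1


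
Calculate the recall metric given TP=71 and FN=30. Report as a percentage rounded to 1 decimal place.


Recall = TP / (TP + FN) * 100
= 71 / (71 + 30)
= 71 / 101
= 0.703
= 70.3%

70.3


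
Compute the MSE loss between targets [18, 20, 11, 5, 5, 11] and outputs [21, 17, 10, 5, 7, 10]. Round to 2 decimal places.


Differences: [-3, 3, 1, 0, -2, 1]
Squared errors: [9, 9, 1, 0, 4, 1]
Sum of squared errors = 24
MSE = 24 / 6 = 4.00

4.00


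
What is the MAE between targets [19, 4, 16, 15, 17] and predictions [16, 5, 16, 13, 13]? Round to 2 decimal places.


Absolute errors: [3, 1, 0, 2, 4]
Sum of absolute errors = 10
MAE = 10 / 5 = 2.00

2.00


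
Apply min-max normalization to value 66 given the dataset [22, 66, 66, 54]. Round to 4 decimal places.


Min = 22, Max = 66
Range = 66 - 22 = 44
Scaled = (x - min) / (max - min)
= (66 - 22) / 44
= 44 / 44
= 1.0000

1.0000


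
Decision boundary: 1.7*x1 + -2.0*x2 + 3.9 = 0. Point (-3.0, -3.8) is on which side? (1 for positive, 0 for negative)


Compute 1.7 * -3.0 + -2.0 * -3.8 + 3.9
= -5.1 + 7.6 + 3.9
= 6.4
Since 6.4 >= 0, the point is on the positive side.

1


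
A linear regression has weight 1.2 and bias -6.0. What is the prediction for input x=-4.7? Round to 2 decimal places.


y = 1.2 * -4.7 + (-6.0)
= -5.64 + (-6.0)
= -11.64

-11.64


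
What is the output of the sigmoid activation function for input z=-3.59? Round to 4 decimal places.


sigmoid(z) = 1 / (1 + exp(-z))
exp(-(-3.59)) = exp(3.59) = 36.2341
1 + 36.2341 = 37.2341
1 / 37.2341 = 0.0269

0.0269


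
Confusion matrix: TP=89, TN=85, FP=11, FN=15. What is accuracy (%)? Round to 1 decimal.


Accuracy = (TP + TN) / (TP + TN + FP + FN) * 100
= (89 + 85) / (89 + 85 + 11 + 15)
= 174 / 200
= 0.87
= 87.0%

87.0


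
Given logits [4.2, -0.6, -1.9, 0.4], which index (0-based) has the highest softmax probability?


Softmax is a monotonic transformation, so it preserves the argmax.
We need to find the index of the maximum logit.
Index 0: 4.2
Index 1: -0.6
Index 2: -1.9
Index 3: 0.4
Maximum logit = 4.2 at index 0

0


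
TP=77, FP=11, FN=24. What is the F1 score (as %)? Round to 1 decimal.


Precision = TP / (TP + FP) = 77 / 88 = 0.875
Recall = TP / (TP + FN) = 77 / 101 = 0.7624
F1 = 2 * P * R / (P + R)
= 2 * 0.875 * 0.7624 / (0.875 + 0.7624)
= 1.3342 / 1.6374
= 0.8148
As percentage: 81.5%

81.5


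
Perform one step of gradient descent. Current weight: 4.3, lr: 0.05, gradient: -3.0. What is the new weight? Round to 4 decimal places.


w_new = w_old - lr * gradient
= 4.3 - 0.05 * -3.0
= 4.3 - (-0.15)
= 4.4500

4.4500


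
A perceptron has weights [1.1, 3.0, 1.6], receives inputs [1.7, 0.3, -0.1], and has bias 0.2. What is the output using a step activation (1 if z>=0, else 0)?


z = w . x + b
= 1.1*1.7 + 3.0*0.3 + 1.6*-0.1 + 0.2
= 1.87 + 0.9 + -0.16 + 0.2
= 2.61 + 0.2
= 2.81
Since z = 2.81 >= 0, output = 1

1


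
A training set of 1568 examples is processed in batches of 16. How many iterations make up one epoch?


Iterations per epoch = dataset_size / batch_size
= 1568 / 16
= 98

98


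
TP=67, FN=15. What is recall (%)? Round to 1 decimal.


Recall = TP / (TP + FN) * 100
= 67 / (67 + 15)
= 67 / 82
= 0.8171
= 81.7%

81.7


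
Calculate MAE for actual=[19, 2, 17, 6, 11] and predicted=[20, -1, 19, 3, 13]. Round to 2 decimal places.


Absolute errors: [1, 3, 2, 3, 2]
Sum of absolute errors = 11
MAE = 11 / 5 = 2.20

2.20


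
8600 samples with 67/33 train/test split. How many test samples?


Train samples = 8600 * 67% = 5762
Test samples = 8600 - 5762
= 2838

2838


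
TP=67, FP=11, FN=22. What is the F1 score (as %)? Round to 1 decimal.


Precision = TP / (TP + FP) = 67 / 78 = 0.859
Recall = TP / (TP + FN) = 67 / 89 = 0.7528
F1 = 2 * P * R / (P + R)
= 2 * 0.859 * 0.7528 / (0.859 + 0.7528)
= 1.2933 / 1.6118
= 0.8024
As percentage: 80.2%

80.2


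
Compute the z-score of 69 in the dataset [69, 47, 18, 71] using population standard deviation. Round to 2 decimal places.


Mean = (69 + 47 + 18 + 71) / 4 = 51.25
Variance = sum((x_i - mean)^2) / n = 457.1875
Std = sqrt(457.1875) = 21.3819
Z = (x - mean) / std
= (69 - 51.25) / 21.3819
= 17.75 / 21.3819
= 0.83

0.83


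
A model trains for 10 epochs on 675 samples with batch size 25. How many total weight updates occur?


Iterations per epoch = 675 / 25 = 27
Total updates = iterations_per_epoch * epochs
= 27 * 10
= 270

270


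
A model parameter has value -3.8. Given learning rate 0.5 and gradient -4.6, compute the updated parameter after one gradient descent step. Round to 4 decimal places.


w_new = w_old - lr * gradient
= -3.8 - 0.5 * -4.6
= -3.8 - (-2.3)
= -1.5000

-1.5000


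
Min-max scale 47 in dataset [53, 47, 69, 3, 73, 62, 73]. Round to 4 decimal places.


Min = 3, Max = 73
Range = 73 - 3 = 70
Scaled = (x - min) / (max - min)
= (47 - 3) / 70
= 44 / 70
= 0.6286

0.6286


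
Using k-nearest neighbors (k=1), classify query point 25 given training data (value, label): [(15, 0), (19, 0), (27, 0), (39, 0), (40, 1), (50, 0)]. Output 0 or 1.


Distances from query 25:
Point 27 (class 0): distance = 2
K=1 nearest neighbors: classes = [0]
Votes for class 1: 0 / 1
Majority vote => class 0

0


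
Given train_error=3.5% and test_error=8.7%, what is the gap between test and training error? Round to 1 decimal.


Generalization gap = test_error - train_error
= 8.7 - 3.5
= 5.2%
A moderate gap.

5.2


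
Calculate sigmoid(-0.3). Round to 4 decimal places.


sigmoid(z) = 1 / (1 + exp(-z))
exp(-(-0.3)) = exp(0.3) = 1.3499
1 + 1.3499 = 2.3499
1 / 2.3499 = 0.4256

0.4256


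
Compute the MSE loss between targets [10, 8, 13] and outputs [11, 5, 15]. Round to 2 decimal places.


Differences: [-1, 3, -2]
Squared errors: [1, 9, 4]
Sum of squared errors = 14
MSE = 14 / 3 = 4.67

4.67


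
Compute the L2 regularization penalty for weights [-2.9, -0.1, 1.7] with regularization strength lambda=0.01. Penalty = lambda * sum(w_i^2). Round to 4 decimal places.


Squaring each weight:
(-2.9)^2 = 8.41
(-0.1)^2 = 0.01
1.7^2 = 2.89
Sum of squares = 11.31
Penalty = 0.01 * 11.31 = 0.1131

0.1131


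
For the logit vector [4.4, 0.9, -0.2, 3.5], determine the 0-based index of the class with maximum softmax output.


Softmax is a monotonic transformation, so it preserves the argmax.
We need to find the index of the maximum logit.
Index 0: 4.4
Index 1: 0.9
Index 2: -0.2
Index 3: 3.5
Maximum logit = 4.4 at index 0

0


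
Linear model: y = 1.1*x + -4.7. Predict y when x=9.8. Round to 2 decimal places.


y = 1.1 * 9.8 + (-4.7)
= 10.78 + (-4.7)
= 6.08

6.08


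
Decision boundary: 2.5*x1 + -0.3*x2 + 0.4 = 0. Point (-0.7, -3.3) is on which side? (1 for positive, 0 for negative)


Compute 2.5 * -0.7 + -0.3 * -3.3 + 0.4
= -1.75 + 0.99 + 0.4
= -0.36
Since -0.36 < 0, the point is on the negative side.

0


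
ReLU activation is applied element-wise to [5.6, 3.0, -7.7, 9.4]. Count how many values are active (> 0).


ReLU(x) = max(0, x) for each element:
ReLU(5.6) = 5.6
ReLU(3.0) = 3.0
ReLU(-7.7) = 0
ReLU(9.4) = 9.4
Active neurons (>0): 3

3


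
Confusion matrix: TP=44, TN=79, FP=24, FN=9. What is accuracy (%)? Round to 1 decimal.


Accuracy = (TP + TN) / (TP + TN + FP + FN) * 100
= (44 + 79) / (44 + 79 + 24 + 9)
= 123 / 156
= 0.7885
= 78.8%

78.8


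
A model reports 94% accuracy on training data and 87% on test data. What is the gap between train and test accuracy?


Gap = train_accuracy - test_accuracy
= 94 - 87
= 7%
This moderate gap may indicate mild overfitting.

7


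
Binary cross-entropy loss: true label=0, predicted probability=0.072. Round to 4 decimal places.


For y=0: Loss = -log(1-p)
= -log(1 - 0.072)
= -log(0.928)
= -(-0.0747)
= 0.0747

0.0747


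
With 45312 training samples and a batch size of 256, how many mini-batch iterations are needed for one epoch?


Iterations per epoch = dataset_size / batch_size
= 45312 / 256
= 177

177


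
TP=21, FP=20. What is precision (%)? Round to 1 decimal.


Precision = TP / (TP + FP) * 100
= 21 / (21 + 20)
= 21 / 41
= 0.5122
= 51.2%

51.2


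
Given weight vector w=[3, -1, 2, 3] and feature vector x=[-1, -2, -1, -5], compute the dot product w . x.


Element-wise products:
3 * -1 = -3
-1 * -2 = 2
2 * -1 = -2
3 * -5 = -15
Sum = -3 + 2 + -2 + -15
= -18

-18


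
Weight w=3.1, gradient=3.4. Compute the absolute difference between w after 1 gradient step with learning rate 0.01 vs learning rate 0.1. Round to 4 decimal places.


With lr=0.01: w_new = 3.1 - 0.01 * 3.4 = 3.066
With lr=0.1: w_new = 3.1 - 0.1 * 3.4 = 2.76
Absolute difference = |3.066 - 2.76|
= 0.3060

0.3060


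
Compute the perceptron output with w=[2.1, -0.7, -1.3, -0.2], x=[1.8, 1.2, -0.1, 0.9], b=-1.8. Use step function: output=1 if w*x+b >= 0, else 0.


z = w . x + b
= 2.1*1.8 + -0.7*1.2 + -1.3*-0.1 + -0.2*0.9 + -1.8
= 3.78 + -0.84 + 0.13 + -0.18 + -1.8
= 2.89 + -1.8
= 1.09
Since z = 1.09 >= 0, output = 1

1


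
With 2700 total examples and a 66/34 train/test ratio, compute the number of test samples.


Train samples = 2700 * 66% = 1782
Test samples = 2700 - 1782
= 918

918


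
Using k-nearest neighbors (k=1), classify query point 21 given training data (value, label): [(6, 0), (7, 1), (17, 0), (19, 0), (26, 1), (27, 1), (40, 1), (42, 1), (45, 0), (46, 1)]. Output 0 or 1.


Distances from query 21:
Point 19 (class 0): distance = 2
K=1 nearest neighbors: classes = [0]
Votes for class 1: 0 / 1
Majority vote => class 0

0


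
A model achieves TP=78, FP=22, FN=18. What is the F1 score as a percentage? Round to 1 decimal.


Precision = TP / (TP + FP) = 78 / 100 = 0.78
Recall = TP / (TP + FN) = 78 / 96 = 0.8125
F1 = 2 * P * R / (P + R)
= 2 * 0.78 * 0.8125 / (0.78 + 0.8125)
= 1.2675 / 1.5925
= 0.7959
As percentage: 79.6%

79.6


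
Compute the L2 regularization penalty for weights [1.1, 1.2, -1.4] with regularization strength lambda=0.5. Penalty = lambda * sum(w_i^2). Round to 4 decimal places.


Squaring each weight:
1.1^2 = 1.21
1.2^2 = 1.44
(-1.4)^2 = 1.96
Sum of squares = 4.61
Penalty = 0.5 * 4.61 = 2.3050

2.3050


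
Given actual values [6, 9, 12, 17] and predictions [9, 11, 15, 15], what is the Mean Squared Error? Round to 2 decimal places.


Differences: [-3, -2, -3, 2]
Squared errors: [9, 4, 9, 4]
Sum of squared errors = 26
MSE = 26 / 4 = 6.50

6.50


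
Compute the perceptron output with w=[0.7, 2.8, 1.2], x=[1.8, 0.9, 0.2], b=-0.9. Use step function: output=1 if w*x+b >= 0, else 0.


z = w . x + b
= 0.7*1.8 + 2.8*0.9 + 1.2*0.2 + -0.9
= 1.26 + 2.52 + 0.24 + -0.9
= 4.02 + -0.9
= 3.12
Since z = 3.12 >= 0, output = 1

1


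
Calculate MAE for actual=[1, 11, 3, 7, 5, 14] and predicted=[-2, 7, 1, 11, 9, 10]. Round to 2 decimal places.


Absolute errors: [3, 4, 2, 4, 4, 4]
Sum of absolute errors = 21
MAE = 21 / 6 = 3.50

3.50


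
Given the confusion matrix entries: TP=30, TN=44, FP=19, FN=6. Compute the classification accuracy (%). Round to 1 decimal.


Accuracy = (TP + TN) / (TP + TN + FP + FN) * 100
= (30 + 44) / (30 + 44 + 19 + 6)
= 74 / 99
= 0.7475
= 74.7%

74.7


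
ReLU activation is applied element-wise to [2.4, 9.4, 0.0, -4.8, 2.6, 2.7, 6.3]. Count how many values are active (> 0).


ReLU(x) = max(0, x) for each element:
ReLU(2.4) = 2.4
ReLU(9.4) = 9.4
ReLU(0.0) = 0
ReLU(-4.8) = 0
ReLU(2.6) = 2.6
ReLU(2.7) = 2.7
ReLU(6.3) = 6.3
Active neurons (>0): 5

5


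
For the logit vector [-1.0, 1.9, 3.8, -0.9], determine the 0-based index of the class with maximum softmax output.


Softmax is a monotonic transformation, so it preserves the argmax.
We need to find the index of the maximum logit.
Index 0: -1.0
Index 1: 1.9
Index 2: 3.8
Index 3: -0.9
Maximum logit = 3.8 at index 2

2


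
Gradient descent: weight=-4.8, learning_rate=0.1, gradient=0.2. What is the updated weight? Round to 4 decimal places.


w_new = w_old - lr * gradient
= -4.8 - 0.1 * 0.2
= -4.8 - (0.02)
= -4.8200

-4.8200


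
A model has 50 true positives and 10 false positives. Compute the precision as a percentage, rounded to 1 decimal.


Precision = TP / (TP + FP) * 100
= 50 / (50 + 10)
= 50 / 60
= 0.8333
= 83.3%

83.3


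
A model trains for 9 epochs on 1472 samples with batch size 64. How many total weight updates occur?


Iterations per epoch = 1472 / 64 = 23
Total updates = iterations_per_epoch * epochs
= 23 * 9
= 207

207


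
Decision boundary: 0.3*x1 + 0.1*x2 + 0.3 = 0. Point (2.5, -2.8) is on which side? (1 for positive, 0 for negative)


Compute 0.3 * 2.5 + 0.1 * -2.8 + 0.3
= 0.75 + -0.28 + 0.3
= 0.77
Since 0.77 >= 0, the point is on the positive side.

1


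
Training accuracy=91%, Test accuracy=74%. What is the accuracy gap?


Gap = train_accuracy - test_accuracy
= 91 - 74
= 17%
This gap suggests the model is overfitting.

17


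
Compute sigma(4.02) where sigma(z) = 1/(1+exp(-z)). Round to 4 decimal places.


sigmoid(z) = 1 / (1 + exp(-z))
exp(-(4.02)) = exp(-4.02) = 0.018
1 + 0.018 = 1.018
1 / 1.018 = 0.9824

0.9824
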